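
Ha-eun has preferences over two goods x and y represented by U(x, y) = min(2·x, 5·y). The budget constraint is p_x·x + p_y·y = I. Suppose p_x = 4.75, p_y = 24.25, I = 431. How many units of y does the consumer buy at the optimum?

y* = 11.9308

Leontief preferences: the optimum is at the kink where x/5 = y/2, i.e. y = (2/5)·x.
Budget: p_x·x + p_y·(2/5)·x = I, so (5·p_x + 2·p_y)·x = 5·I.
Demand: x*(p_x,p_y,I) = 5·I/(5·p_x + 2·p_y), y* = 2·I/(5·p_x + 2·p_y).
Here 5·4.75 + 2·24.25 = 72.25, giving y* = 11.9308.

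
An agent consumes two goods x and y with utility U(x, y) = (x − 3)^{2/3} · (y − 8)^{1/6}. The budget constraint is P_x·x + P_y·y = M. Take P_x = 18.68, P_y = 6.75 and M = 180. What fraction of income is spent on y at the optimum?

MRS = 4·(y−8)/(x−3). Tangency with P_x/P_y gives y−8 = (1/4)·(P_x/P_y)·(x−3).
After buying the subsistence bundle (3, 8), a share 0.8 of the remaining income goes to x: x* = 3 + 0.8·(M − 3P_x − 8P_y)/P_x.
Discretionary income = 180 − 3·18.68 − 8·6.75 = 69.96; x* = 3 + 0.8·69.96/18.68 = 5.9961; y* = 8 + 0.2·69.96/6.75 = 10.0729.
Expenditure on y: 6.75·10.0729 = 67.992; share = 0.3777.

share on y = 0.3777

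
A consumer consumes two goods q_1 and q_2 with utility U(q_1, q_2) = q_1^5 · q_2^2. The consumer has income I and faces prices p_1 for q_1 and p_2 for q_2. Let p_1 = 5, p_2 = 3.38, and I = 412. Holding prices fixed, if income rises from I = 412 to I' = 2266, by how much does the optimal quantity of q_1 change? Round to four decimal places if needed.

MU_q_1/MU_q_2 = (5·q_2)/(2·q_1); tangency sets this equal to p_1/p_2.
Rearranging, p_2·q_2 = (2/5)·p_1·q_1. Substituting into the budget gives p_1·q_1·(1 + (2/5)) = I.
Demand: q_1*(p_1,p_2,I) = 5/7·I/p_1 and q_2* = 2/7·I/p_2.
At p_1=5, p_2=3.38, I=412: q_1* = 5/7·412/5 = 58.8571.
At I' = 2266: q_1* = 323.7143. Change: 323.7143 − 58.8571 = 264.8571.

Δq_1* = 264.8571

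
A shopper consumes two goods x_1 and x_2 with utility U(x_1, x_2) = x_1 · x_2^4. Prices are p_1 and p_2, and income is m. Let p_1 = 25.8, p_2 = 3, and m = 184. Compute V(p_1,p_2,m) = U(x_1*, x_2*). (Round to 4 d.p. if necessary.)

The MRS is (1/4)·x_2/x_1. Set MRS = p_1/p_2.
So p_2·x_2 = 4·p_1·x_1; combined with the budget, a share 0.2 of income goes to x_1.
Demand: x_1*(p_1,p_2,m) = 0.2·m/p_1 and x_2* = 0.8·m/p_2.
At p_1=25.8, p_2=3, m=184: x_1* = 0.2·184/25.8 = 1.4264, x_2* = 49.0667.
Utility at the optimum: U(1.4264, 49.0667) = 8267502.4796.

V = 8267502.4796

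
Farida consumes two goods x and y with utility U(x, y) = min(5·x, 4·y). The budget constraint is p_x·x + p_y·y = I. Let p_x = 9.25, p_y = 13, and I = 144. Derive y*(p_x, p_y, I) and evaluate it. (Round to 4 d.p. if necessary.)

With perfect complements, no substitution: consume in ratio x:y = 4:5.
Budget: p_x·x + p_y·(5/4)·x = I, so (4·p_x + 5·p_y)·x = 4·I.
Demand: x*(p_x,p_y,I) = 4·I/(4·p_x + 5·p_y), y* = 5·I/(4·p_x + 5·p_y).
Here 4·9.25 + 5·13 = 102, giving y* = 7.0588.

y* = 7.0588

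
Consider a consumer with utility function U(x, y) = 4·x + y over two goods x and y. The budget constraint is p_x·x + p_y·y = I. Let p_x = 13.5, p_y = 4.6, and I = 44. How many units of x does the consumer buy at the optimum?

x* = 3.2593

Perfect substitutes: compare marginal utility per dollar. 4/p_x vs 1/p_y → 0.2963 vs 0.2174.
x gives more utility per dollar, so spend all income on x: x* = I/p_x, y* = 0.
Numerically: x* = 3.2593, y* = 0.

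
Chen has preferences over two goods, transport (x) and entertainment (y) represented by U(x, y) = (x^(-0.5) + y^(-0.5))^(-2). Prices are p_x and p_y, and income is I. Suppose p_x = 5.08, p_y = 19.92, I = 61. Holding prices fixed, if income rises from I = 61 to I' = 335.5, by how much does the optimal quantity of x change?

Δx* = 20.969

MRS = MU_x/MU_y = (y/x)^(1.5). Set equal to p_x/p_y.
Hence y/x = (p_x/p_y)^(1/(1.5)), i.e. raised to the 2/3 power.
With the ratio pinned down, the budget gives x* = I/(p_x + p_y·(y/x)) and y* = (y/x)·x*.
Numerically y/x = 0.402145, so x* = 61/(5.08 + 19.92·0.402145) = 4.6598.
At I' = 335.5: x* = 25.6288. Change: 25.6288 − 4.6598 = 20.969.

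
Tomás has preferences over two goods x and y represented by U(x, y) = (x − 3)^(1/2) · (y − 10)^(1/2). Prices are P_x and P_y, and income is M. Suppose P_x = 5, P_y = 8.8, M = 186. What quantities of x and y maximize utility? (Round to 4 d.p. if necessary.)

Let x' = x−3, y' = y−10. MRS = y'/x' = P_x/P_y.
After buying the subsistence bundle (3, 10), a share 0.5 of the remaining income goes to x: x* = 3 + 0.5·(M − 3P_x − 10P_y)/P_x.
Discretionary income = 186 − 3·5 − 10·8.8 = 83; x* = 3 + 0.5·83/5 = 11.3; y* = 10 + 0.5·83/8.8 = 14.7159.

x* = 11.3, y* = 14.7159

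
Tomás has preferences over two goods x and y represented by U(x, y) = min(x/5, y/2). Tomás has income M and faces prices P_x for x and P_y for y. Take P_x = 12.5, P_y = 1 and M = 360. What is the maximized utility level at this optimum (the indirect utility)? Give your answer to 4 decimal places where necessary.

With perfect complements, no substitution: consume in ratio x:y = 5:2.
Budget: P_x·x + P_y·(2/5)·x = M, so (5·P_x + 2·P_y)·x = 5·M.
Demand: x*(P_x,P_y,M) = 5·M/(5·P_x + 2·P_y), y* = 2·M/(5·P_x + 2·P_y).
Here 5·12.5 + 2·1 = 64.5, giving x* = 27.907 and y* = 11.1628.
Utility at the optimum: U(27.907, 11.1628) = 5.5814.

V = 5.5814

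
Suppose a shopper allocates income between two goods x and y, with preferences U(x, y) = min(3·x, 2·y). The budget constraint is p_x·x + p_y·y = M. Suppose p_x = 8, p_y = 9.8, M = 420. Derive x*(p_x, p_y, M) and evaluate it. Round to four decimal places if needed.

x* = 18.5022

Leontief preferences: the optimum is at the kink where x/2 = y/3, i.e. y = (3/2)·x.
Budget: p_x·x + p_y·(3/2)·x = M, so (2·p_x + 3·p_y)·x = 2·M.
Demand: x*(p_x,p_y,M) = 2·M/(2·p_x + 3·p_y), y* = 3·M/(2·p_x + 3·p_y).
Here 2·8 + 3·9.8 = 45.4, giving x* = 18.5022.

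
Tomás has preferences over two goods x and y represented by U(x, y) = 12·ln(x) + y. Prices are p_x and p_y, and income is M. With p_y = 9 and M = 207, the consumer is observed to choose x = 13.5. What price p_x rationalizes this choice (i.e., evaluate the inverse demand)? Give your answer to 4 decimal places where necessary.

MU_x = 12/x, MU_y = 1. Tangency: 12/x = p_x/p_y.
So x*(p_x,p_y) = 12·p_y/p_x, independent of income; and y* = (M − 12·p_y)/p_y.
Set x* = 13.5 in the demand function and solve for p_x: p_x = 8.

p_x = 8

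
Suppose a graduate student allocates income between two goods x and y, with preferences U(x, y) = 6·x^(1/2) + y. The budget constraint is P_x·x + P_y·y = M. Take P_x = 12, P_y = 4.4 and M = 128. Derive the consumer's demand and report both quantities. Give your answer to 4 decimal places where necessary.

Set MRS = P_x/P_y: 3·x^(−1/2) = P_x/P_y.
Solve: √x = 3·P_y/P_x, so x*(P_x,P_y) = (3·P_y/P_x)², and y* = (M − P_x·x*)/P_y.
Plugging in: x* = (3·4.4/12)² = 1.21, y* = 25.7909.

x* = 1.21, y* = 25.7909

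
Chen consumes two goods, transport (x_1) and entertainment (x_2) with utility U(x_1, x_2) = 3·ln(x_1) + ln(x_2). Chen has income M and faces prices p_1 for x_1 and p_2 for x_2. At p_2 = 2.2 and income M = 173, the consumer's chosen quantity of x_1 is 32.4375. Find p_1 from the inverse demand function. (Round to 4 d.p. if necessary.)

Tangency: MRS = 3·x_2/x_1 = p_1/p_2.
Rearranging, p_2·x_2 = (1/3)·p_1·x_1. Substituting into the budget gives p_1·x_1·(1 + (1/3)) = M.
Demand: x_1*(p_1,p_2,M) = 0.75·M/p_1 and x_2* = 0.25·M/p_2.
Set x_1* = 32.4375 in the demand function and solve for p_1: p_1 = 4.

p_1 = 4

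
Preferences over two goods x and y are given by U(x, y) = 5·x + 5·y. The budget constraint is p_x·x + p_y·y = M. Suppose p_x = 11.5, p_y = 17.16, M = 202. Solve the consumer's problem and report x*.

x* = 17.5652

Perfect substitutes: compare marginal utility per dollar. 5/p_x vs 5/p_y → 0.4348 vs 0.2914.
x gives more utility per dollar, so spend all income on x: x* = M/p_x, y* = 0.
Numerically: x* = 17.5652, y* = 0.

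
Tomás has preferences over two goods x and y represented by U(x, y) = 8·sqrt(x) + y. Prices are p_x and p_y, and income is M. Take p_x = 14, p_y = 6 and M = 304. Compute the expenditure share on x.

share on x = 0.1353

Set MRS = p_x/p_y: 4·x^(−1/2) = p_x/p_y.
Solve: √x = 4·p_y/p_x, so x*(p_x,p_y) = (4·p_y/p_x)², and y* = (M − p_x·x*)/p_y.
Plugging in: x* = (4·6/14)² = 2.9388, y* = 43.8095.
Expenditure on x: 14·2.9388 = 41.1429; share = 0.1353.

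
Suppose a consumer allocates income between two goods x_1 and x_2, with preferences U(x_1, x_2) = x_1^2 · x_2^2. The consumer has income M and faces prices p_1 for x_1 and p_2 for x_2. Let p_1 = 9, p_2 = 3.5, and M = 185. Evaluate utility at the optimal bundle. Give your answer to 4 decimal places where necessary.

V = 73781.2185

The MRS is x_2/x_1. Set MRS = p_1/p_2.
Rearranging, p_2·x_2 = p_1·x_1. Substituting into the budget gives p_1·x_1·(1 + 1) = M.
Demand: x_1*(p_1,p_2,M) = 0.5·M/p_1 and x_2* = 0.5·M/p_2.
At p_1=9, p_2=3.5, M=185: x_1* = 0.5·185/9 = 10.2778, x_2* = 26.4286.
Utility at the optimum: U(10.2778, 26.4286) = 73781.2185.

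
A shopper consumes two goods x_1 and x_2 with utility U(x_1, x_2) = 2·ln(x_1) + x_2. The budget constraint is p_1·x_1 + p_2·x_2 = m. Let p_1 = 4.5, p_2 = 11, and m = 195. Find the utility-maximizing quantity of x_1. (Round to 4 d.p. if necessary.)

So x_1*(p_1,p_2) = 2·p_2/p_1, independent of income; and x_2* = (m − 2·p_2)/p_2.
At the given prices: x_1* = 2·11/4.5 = 4.8889.

x_1* = 4.8889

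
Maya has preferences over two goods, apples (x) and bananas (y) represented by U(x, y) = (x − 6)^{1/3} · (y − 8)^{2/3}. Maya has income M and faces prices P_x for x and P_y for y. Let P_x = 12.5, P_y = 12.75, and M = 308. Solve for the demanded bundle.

x* = 9.4933, y* = 14.8497

Substituting into the budget: x* = 6 + 1/3·(M − 6·P_x − 8·P_y)/P_x, and y* = 8 + 2/3·(…)/P_y.
Discretionary income = 308 − 6·12.5 − 8·12.75 = 131; x* = 6 + 1/3·131/12.5 = 9.4933; y* = 8 + 2/3·131/12.75 = 14.8497.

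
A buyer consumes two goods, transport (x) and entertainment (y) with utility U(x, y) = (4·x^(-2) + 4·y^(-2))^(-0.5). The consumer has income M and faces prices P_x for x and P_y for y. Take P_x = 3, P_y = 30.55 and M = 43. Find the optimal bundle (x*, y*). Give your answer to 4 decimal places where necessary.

x* = 2.5154, y* = 1.1605

From the CES first-order condition, (y/x)^(3) = P_x/P_y.
Hence y/x = (P_x/P_y)^(1/(3)), i.e. raised to the 1/3 power.
Substitute y = (y/x)·x into the budget: x* = M/(P_x + P_y·(y/x)).
Numerically y/x = 0.461357, so x* = 43/(3 + 30.55·0.461357) = 2.5154 and y* = 0.461357·2.5154 = 1.1605.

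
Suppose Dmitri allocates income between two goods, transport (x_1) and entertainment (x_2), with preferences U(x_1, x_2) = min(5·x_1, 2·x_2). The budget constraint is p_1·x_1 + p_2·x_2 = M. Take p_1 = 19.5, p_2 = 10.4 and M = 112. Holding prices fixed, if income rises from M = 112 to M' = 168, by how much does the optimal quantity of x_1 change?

Leontief preferences: the optimum is at the kink where x_1/2 = x_2/5, i.e. x_2 = (5/2)·x_1.
Budget: p_1·x_1 + p_2·(5/2)·x_1 = M, so (2·p_1 + 5·p_2)·x_1 = 2·M.
Demand: x_1*(p_1,p_2,M) = 2·M/(2·p_1 + 5·p_2), x_2* = 5·M/(2·p_1 + 5·p_2).
Here 2·19.5 + 5·10.4 = 91, giving x_1* = 2.4615.
At M' = 168: x_1* = 3.6923. Change: 3.6923 − 2.4615 = 1.2308.

Δx_1* = 1.2308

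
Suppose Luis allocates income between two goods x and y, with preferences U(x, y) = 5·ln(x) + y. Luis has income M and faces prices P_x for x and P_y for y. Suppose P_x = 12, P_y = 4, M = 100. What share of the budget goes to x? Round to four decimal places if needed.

MU_x = 5/x, MU_y = 1. Tangency: 5/x = P_x/P_y.
So x*(P_x,P_y) = 5·P_y/P_x, independent of income; and y* = (M − 5·P_y)/P_y.
At the given prices: x* = 5·4/12 = 1.6667, and y* = 20.
Expenditure on x: 12·1.6667 = 20; share = 0.2.

share on x = 0.2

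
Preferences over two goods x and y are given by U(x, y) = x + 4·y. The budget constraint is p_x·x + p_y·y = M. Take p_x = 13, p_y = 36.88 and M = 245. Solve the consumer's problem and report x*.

x* = 0

Linear utility — the consumer picks whichever good has higher MU/price: 1/13 = 0.0769 vs 4/36.88 = 0.1085.
y gives more utility per dollar, so spend all income on y: y* = M/p_y, x* = 0.
Numerically: x* = 0, y* = 6.6432.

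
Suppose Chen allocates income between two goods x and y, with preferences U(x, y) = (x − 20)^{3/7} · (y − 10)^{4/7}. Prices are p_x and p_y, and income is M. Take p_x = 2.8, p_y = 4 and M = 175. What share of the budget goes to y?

share on y = 0.4865

MRS = (3/4)·(y−10)/(x−20). Tangency with p_x/p_y gives y−10 = (4/3)·(p_x/p_y)·(x−20).
Substituting into the budget: x* = 20 + 3/7·(M − 20·p_x − 10·p_y)/p_x, and y* = 10 + 4/7·(…)/p_y.
Discretionary income = 175 − 20·2.8 − 10·4 = 79; x* = 20 + 3/7·79/2.8 = 32.0918; y* = 10 + 4/7·79/4 = 21.2857.
Expenditure on y: 4·21.2857 = 85.1429; share = 0.4865.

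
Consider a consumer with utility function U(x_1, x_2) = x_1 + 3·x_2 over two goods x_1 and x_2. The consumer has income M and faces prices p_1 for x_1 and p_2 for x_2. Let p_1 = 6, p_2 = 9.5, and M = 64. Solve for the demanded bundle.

x_1* = 0, x_2* = 6.7368

x_2 gives more utility per dollar, so spend all income on x_2: x_2* = M/p_2, x_1* = 0.
Numerically: x_1* = 0, x_2* = 6.7368.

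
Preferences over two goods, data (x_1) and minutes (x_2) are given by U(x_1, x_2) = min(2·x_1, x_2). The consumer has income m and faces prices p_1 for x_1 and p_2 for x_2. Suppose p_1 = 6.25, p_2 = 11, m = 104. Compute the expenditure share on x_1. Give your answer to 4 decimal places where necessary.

share on x_1 = 0.2212

Leontief preferences: the optimum is at the kink where x_1/1 = x_2/2, i.e. x_2 = 2·x_1.
Budget: p_1·x_1 + p_2·2·x_1 = m, so (p_1 + 2·p_2)·x_1 = m.
Demand: x_1*(p_1,p_2,m) = m/(p_1 + 2·p_2), x_2* = 2·m/(p_1 + 2·p_2).
Here 6.25 + 2·11 = 28.25, giving x_1* = 3.6814 and x_2* = 7.3628.
Expenditure on x_1: 6.25·3.6814 = 23.0088; share = 0.2212.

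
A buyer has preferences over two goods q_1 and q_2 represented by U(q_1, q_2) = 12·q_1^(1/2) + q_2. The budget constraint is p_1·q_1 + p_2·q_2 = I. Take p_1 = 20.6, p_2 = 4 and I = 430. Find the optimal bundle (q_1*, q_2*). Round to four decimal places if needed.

MU_q_1 = 6/√q_1, MU_q_2 = 1. Tangency: 6/√q_1 = p_1/p_2.
Thus q_1* = (6·p_2/p_1)² — independent of I — with the rest of income spent on q_2.
Plugging in: q_1* = (6·4/20.6)² = 1.3573, q_2* = 100.5097.

q_1* = 1.3573, q_2* = 100.5097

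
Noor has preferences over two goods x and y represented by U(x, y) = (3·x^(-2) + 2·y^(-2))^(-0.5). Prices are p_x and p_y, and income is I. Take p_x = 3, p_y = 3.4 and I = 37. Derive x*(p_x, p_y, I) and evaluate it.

MU_x ∝ 3·x^(-3), MU_y ∝ 2·y^(-3), so MRS = (3/2)·(y/x)^(3) = p_x/p_y.
Hence y/x = ((2/3)·p_x/p_y)^(1/(3)), i.e. raised to the 1/3 power.
Substitute y = (y/x)·x into the budget: x* = I/(p_x + p_y·(y/x)).
Numerically y/x = 0.837884, so x* = 37/(3 + 3.4·0.837884) = 6.3261.

x* = 6.3261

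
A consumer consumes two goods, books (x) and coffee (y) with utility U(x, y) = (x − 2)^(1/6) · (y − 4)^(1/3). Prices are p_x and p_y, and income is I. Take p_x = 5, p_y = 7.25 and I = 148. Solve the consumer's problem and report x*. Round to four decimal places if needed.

MRS = (1/2)·(y−4)/(x−2). Tangency with p_x/p_y gives y−4 = 2·(p_x/p_y)·(x−2).
Substituting into the budget: x* = 2 + 1/3·(I − 2·p_x − 4·p_y)/p_x, and y* = 4 + 2/3·(…)/p_y.
Discretionary income = 148 − 2·5 − 4·7.25 = 109; x* = 2 + 1/3·109/5 = 9.2667.

x* = 9.2667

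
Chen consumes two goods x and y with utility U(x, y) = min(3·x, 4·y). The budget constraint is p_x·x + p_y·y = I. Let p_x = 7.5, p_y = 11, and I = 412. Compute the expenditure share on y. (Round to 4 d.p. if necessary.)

With perfect complements, no substitution: consume in ratio x:y = 4:3.
Budget: p_x·x + p_y·(3/4)·x = I, so (4·p_x + 3·p_y)·x = 4·I.
Demand: x*(p_x,p_y,I) = 4·I/(4·p_x + 3·p_y), y* = 3·I/(4·p_x + 3·p_y).
Here 4·7.5 + 3·11 = 63, giving x* = 26.1587 and y* = 19.619.
Expenditure on y: 11·19.619 = 215.8095; share = 0.5238.

share on y = 0.5238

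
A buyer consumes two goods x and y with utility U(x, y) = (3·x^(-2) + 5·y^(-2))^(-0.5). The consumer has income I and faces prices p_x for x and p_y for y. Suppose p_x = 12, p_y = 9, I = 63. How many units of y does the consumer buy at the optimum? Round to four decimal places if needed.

From the CES first-order condition, (3/5)·(y/x)^(3) = p_x/p_y.
Hence y/x = ((5/3)·p_x/p_y)^(1/(3)), i.e. raised to the 1/3 power.
With the ratio pinned down, the budget gives x* = I/(p_x + p_y·(y/x)) and y* = (y/x)·x*.
Numerically y/x = 1.304956, so x* = 63/(12 + 9·1.304956) = 2.6532 and y* = 1.304956·2.6532 = 3.4624.

y* = 3.4624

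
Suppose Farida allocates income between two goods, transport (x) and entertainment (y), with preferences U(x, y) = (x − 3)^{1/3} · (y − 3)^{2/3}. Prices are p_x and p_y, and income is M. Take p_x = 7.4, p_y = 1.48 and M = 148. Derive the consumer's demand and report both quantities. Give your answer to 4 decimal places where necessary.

Let x' = x−3, y' = y−3. MRS = (1/2)·y'/x' = p_x/p_y.
After buying the subsistence bundle (3, 3), a share 1/3 of the remaining income goes to x: x* = 3 + 1/3·(M − 3p_x − 3p_y)/p_x.
Discretionary income = 148 − 3·7.4 − 3·1.48 = 121.36; x* = 3 + 1/3·121.36/7.4 = 8.4667; y* = 3 + 2/3·121.36/1.48 = 57.6667.

x* = 8.4667, y* = 57.6667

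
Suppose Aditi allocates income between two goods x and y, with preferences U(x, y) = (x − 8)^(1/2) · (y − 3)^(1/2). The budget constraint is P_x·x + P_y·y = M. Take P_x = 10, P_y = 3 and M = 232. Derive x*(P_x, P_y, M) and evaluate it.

x* = 15.15

Let x' = x−8, y' = y−3. MRS = y'/x' = P_x/P_y.
After buying the subsistence bundle (8, 3), a share 0.5 of the remaining income goes to x: x* = 8 + 0.5·(M − 8P_x − 3P_y)/P_x.
Discretionary income = 232 − 8·10 − 3·3 = 143; x* = 8 + 0.5·143/10 = 15.15.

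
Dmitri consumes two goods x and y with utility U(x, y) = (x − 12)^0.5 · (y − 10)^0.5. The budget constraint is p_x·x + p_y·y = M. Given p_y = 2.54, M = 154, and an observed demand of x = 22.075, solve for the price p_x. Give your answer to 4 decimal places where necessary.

Let x' = x−12, y' = y−10. MRS = y'/x' = p_x/p_y.
Substituting into the budget: x* = 12 + 0.5·(M − 12·p_x − 10·p_y)/p_x, and y* = 10 + 0.5·(…)/p_y.
Set x* = 22.075 in the demand function and solve for p_x: p_x = 4.

p_x = 4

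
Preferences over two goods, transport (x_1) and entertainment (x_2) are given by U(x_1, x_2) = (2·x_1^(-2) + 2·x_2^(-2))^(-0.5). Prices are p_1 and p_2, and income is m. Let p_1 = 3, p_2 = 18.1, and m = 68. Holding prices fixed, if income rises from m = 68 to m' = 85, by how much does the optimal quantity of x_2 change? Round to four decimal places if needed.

Δx_2* = 0.7215

MRS = MU_x_1/MU_x_2 = (x_2/x_1)^(3). Set equal to p_1/p_2.
Hence x_2/x_1 = (p_1/p_2)^(1/(3)), i.e. raised to the 1/3 power.
With the ratio pinned down, the budget gives x_1* = m/(p_1 + p_2·(x_2/x_1)) and x_2* = (x_2/x_1)·x_1*.
Numerically x_2/x_1 = 0.549306, so x_1* = 68/(3 + 18.1·0.549306) = 5.254 and x_2* = 0.549306·5.254 = 2.8861.
At m' = 85: x_2* = 3.6076. Change: 3.6076 − 2.8861 = 0.7215.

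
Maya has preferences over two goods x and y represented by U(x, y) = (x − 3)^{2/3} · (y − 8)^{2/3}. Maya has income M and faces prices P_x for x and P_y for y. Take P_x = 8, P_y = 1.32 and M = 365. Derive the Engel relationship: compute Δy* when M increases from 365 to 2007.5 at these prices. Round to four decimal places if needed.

Δy* = 622.1591

Let x' = x−3, y' = y−8. MRS = y'/x' = P_x/P_y.
After buying the subsistence bundle (3, 8), a share 0.5 of the remaining income goes to x: x* = 3 + 0.5·(M − 3P_x − 8P_y)/P_x.
Discretionary income = 365 − 3·8 − 8·1.32 = 330.44; y* = 8 + 0.5·330.44/1.32 = 133.1667.
At M' = 2007.5: y* = 755.3258. Change: 755.3258 − 133.1667 = 622.1591.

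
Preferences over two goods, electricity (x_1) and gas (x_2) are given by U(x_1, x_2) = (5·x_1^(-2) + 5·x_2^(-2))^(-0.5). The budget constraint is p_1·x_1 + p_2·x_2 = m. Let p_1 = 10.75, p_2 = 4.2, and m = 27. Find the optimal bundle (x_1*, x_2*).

MU_x_1 ∝ 5·x_1^(-3), MU_x_2 ∝ 5·x_2^(-3), so MRS = (x_2/x_1)^(3) = p_1/p_2.
Solve for the ratio: x_2/x_1 = [p_1/p_2]^(1/3).
With the ratio pinned down, the budget gives x_1* = m/(p_1 + p_2·(x_2/x_1)) and x_2* = (x_2/x_1)·x_1*.
Numerically x_2/x_1 = 1.367896, so x_1* = 27/(10.75 + 4.2·1.367896) = 1.6368 and x_2* = 1.367896·1.6368 = 2.239.

x_1* = 1.6368, x_2* = 2.239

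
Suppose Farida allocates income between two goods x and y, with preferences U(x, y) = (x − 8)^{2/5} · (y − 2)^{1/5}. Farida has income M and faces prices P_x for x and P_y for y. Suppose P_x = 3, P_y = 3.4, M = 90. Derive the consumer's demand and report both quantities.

x* = 21.1556, y* = 7.8039

Discretionary income = 90 − 8·3 − 2·3.4 = 59.2; x* = 8 + 2/3·59.2/3 = 21.1556; y* = 2 + 1/3·59.2/3.4 = 7.8039.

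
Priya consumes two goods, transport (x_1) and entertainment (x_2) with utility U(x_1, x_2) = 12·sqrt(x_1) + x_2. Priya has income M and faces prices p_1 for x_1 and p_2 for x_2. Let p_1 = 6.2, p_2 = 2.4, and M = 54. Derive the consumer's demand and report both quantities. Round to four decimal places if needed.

x_1* = 5.3944, x_2* = 8.5645

MU_x_1 = 6/√x_1, MU_x_2 = 1. Tangency: 6/√x_1 = p_1/p_2.
Thus x_1* = (6·p_2/p_1)² — independent of M — with the rest of income spent on x_2.
Plugging in: x_1* = (6·2.4/6.2)² = 5.3944, x_2* = 8.5645.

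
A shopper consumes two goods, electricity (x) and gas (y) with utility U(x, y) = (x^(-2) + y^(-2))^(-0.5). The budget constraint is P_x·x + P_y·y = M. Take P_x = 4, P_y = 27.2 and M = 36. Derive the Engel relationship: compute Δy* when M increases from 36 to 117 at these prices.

MRS = MU_x/MU_y = (y/x)^(3). Set equal to P_x/P_y.
Hence y/x = (P_x/P_y)^(1/(3)), i.e. raised to the 1/3 power.
Substitute y = (y/x)·x into the budget: x* = M/(P_x + P_y·(y/x)).
Numerically y/x = 0.527834, so x* = 36/(4 + 27.2·0.527834) = 1.9611 and y* = 0.527834·1.9611 = 1.0351.
At M' = 117: y* = 3.3642. Change: 3.3642 − 1.0351 = 2.329.

Δy* = 2.329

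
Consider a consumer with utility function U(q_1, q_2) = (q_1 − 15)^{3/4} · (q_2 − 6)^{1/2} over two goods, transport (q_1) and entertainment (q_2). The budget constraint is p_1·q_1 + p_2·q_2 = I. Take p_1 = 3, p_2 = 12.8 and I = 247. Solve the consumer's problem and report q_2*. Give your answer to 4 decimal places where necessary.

q_2* = 9.9125

This is Cobb-Douglas in (q_1−15, q_2−6): tangency gives 0.75·p_2·(q_2−6) = 0.5·p_1·(q_1−15).
Substituting into the budget: q_1* = 15 + 0.6·(I − 15·p_1 − 6·p_2)/p_1, and q_2* = 6 + 0.4·(…)/p_2.
Discretionary income = 247 − 15·3 − 6·12.8 = 125.2; q_2* = 6 + 0.4·125.2/12.8 = 9.9125.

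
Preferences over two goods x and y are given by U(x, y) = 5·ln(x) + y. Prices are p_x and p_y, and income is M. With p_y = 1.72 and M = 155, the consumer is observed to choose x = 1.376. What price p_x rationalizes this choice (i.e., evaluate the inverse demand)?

p_x = 6.25

Set MRS = p_x/p_y: (5/x)/1 = p_x/p_y.
So x*(p_x,p_y) = 5·p_y/p_x, independent of income; and y* = (M − 5·p_y)/p_y.
Set x* = 1.376 in the demand function and solve for p_x: p_x = 6.25.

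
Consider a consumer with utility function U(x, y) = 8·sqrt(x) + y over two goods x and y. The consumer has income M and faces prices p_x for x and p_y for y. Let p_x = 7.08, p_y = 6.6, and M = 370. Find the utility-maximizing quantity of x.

Thus x* = (4·p_y/p_x)² — independent of M — with the rest of income spent on y.
Plugging in: x* = (4·6.6/7.08)² = 13.9041.

x* = 13.9041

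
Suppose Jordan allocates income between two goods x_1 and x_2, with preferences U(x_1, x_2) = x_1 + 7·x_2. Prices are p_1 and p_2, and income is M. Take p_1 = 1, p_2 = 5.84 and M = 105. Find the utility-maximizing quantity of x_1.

x_1* = 0

Perfect substitutes: compare marginal utility per dollar. 1/p_1 vs 7/p_2 → 1 vs 1.1986.
x_2 gives more utility per dollar, so spend all income on x_2: x_2* = M/p_2, x_1* = 0.
Numerically: x_1* = 0, x_2* = 17.9795.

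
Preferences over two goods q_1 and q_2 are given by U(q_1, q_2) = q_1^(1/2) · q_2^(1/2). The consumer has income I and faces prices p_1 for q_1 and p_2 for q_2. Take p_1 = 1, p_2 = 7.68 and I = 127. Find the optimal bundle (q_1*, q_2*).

MU_q_1/MU_q_2 = (0.5·q_2)/(0.5·q_1); tangency sets this equal to p_1/p_2.
So 0.5·p_2·q_2 = 0.5·p_1·q_1; combined with the budget, a share 0.5 of income goes to q_1.
Demand: q_1*(p_1,p_2,I) = 0.5·I/p_1 and q_2* = 0.5·I/p_2.
At p_1=1, p_2=7.68, I=127: q_1* = 0.5·127/1 = 63.5, q_2* = 8.2682.

q_1* = 63.5, q_2* = 8.2682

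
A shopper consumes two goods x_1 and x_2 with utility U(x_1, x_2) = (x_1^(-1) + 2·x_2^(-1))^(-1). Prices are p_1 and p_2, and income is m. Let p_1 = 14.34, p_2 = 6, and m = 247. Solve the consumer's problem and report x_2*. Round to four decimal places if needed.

Substitute x_2 = (x_2/x_1)·x_1 into the budget: x_1* = m/(p_1 + p_2·(x_2/x_1)).
Numerically x_2/x_1 = 2.186321, so x_1* = 247/(14.34 + 6·2.186321) = 8.9956 and x_2* = 2.186321·8.9956 = 19.6672.

x_2* = 19.6672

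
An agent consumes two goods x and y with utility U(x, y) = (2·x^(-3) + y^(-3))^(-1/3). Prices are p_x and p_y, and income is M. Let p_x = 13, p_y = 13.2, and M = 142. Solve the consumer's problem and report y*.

y* = 4.9445

MRS = MU_x/MU_y = 2·(y/x)^(4). Set equal to p_x/p_y.
Solve for the ratio: y/x = [(1/2)·p_x/p_y]^(0.25).
Substitute y = (y/x)·x into the budget: x* = M/(p_x + p_y·(y/x)).
Numerically y/x = 0.837693, so x* = 142/(13 + 13.2·0.837693) = 5.9025 and y* = 0.837693·5.9025 = 4.9445.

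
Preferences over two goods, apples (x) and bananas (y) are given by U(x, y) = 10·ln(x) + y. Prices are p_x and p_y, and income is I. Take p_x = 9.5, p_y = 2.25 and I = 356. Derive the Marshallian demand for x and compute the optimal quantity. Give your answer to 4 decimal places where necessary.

x* = 2.3684

MU_x = 10/x, MU_y = 1. Tangency: 10/x = p_x/p_y.
So x*(p_x,p_y) = 10·p_y/p_x, independent of income; and y* = (I − 10·p_y)/p_y.
At the given prices: x* = 10·2.25/9.5 = 2.3684.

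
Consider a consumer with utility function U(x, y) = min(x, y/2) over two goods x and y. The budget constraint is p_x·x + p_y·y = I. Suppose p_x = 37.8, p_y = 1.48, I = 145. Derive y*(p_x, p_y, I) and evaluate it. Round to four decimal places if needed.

Demand: x*(p_x,p_y,I) = I/(p_x + 2·p_y), y* = 2·I/(p_x + 2·p_y).
Here 37.8 + 2·1.48 = 40.76, giving y* = 7.1148.

y* = 7.1148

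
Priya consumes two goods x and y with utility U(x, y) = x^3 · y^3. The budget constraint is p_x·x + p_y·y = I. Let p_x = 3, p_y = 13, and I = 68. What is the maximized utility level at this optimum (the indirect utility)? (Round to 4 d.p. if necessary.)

V = 26042.3206

Tangency: MRS = y/x = p_x/p_y.
Rearranging, p_y·y = p_x·x. Substituting into the budget gives p_x·x·(1 + 1) = I.
Demand: x*(p_x,p_y,I) = 0.5·I/p_x and y* = 0.5·I/p_y.
At p_x=3, p_y=13, I=68: x* = 0.5·68/3 = 11.3333, y* = 2.6154.
Utility at the optimum: U(11.3333, 2.6154) = 26042.3206.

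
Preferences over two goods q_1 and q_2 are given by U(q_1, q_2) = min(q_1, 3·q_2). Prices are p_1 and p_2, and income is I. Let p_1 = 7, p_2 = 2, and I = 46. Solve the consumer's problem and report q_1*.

Leontief preferences: the optimum is at the kink where q_1/3 = q_2/1, i.e. q_2 = (1/3)·q_1.
Budget: p_1·q_1 + p_2·(1/3)·q_1 = I, so (3·p_1 + p_2)·q_1 = 3·I.
Demand: q_1*(p_1,p_2,I) = 3·I/(3·p_1 + p_2), q_2* = I/(3·p_1 + p_2).
Here 3·7 + 2 = 23, giving q_1* = 6.

q_1* = 6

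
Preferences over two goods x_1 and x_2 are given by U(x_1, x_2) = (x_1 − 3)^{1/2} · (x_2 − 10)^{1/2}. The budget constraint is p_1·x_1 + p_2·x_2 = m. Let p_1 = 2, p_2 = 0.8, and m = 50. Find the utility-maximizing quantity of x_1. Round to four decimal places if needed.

x_1* = 12

MRS = (x_2−10)/(x_1−3). Tangency with p_1/p_2 gives x_2−10 = (p_1/p_2)·(x_1−3).
Substituting into the budget: x_1* = 3 + 0.5·(m − 3·p_1 − 10·p_2)/p_1, and x_2* = 10 + 0.5·(…)/p_2.
Discretionary income = 50 − 3·2 − 10·0.8 = 36; x_1* = 3 + 0.5·36/2 = 12.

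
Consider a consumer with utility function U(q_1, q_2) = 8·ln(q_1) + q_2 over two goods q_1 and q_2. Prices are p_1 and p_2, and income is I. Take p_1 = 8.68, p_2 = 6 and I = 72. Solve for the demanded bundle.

At the given prices: q_1* = 8·6/8.68 = 5.53, and q_2* = 4.

q_1* = 5.53, q_2* = 4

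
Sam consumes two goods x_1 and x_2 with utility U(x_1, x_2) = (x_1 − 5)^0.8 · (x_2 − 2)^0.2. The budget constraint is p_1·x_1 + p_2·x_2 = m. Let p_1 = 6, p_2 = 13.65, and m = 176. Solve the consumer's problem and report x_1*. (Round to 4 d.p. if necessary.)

Substituting into the budget: x_1* = 5 + 0.8·(m − 5·p_1 − 2·p_2)/p_1, and x_2* = 2 + 0.2·(…)/p_2.
Discretionary income = 176 − 5·6 − 2·13.65 = 118.7; x_1* = 5 + 0.8·118.7/6 = 20.8267.

x_1* = 20.8267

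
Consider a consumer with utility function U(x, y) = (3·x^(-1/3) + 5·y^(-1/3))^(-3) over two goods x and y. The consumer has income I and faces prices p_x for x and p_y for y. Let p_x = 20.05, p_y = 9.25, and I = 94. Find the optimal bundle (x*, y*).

x* = 2.1224, y* = 5.5616

From the CES first-order condition, (3/5)·(y/x)^(4/3) = p_x/p_y.
Solve for the ratio: y/x = [(5/3)·p_x/p_y]^(0.75).
Substitute y = (y/x)·x into the budget: x* = I/(p_x + p_y·(y/x)).
Numerically y/x = 2.620391, so x* = 94/(20.05 + 9.25·2.620391) = 2.1224 and y* = 2.620391·2.1224 = 5.5616.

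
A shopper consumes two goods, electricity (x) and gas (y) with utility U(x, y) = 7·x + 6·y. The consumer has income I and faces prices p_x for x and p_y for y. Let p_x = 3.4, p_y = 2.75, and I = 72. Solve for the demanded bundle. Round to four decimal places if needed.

x* = 0, y* = 26.1818

Linear utility — the consumer picks whichever good has higher MU/price: 7/3.4 = 2.0588 vs 6/2.75 = 2.1818.
y gives more utility per dollar, so spend all income on y: y* = I/p_y, x* = 0.
Numerically: x* = 0, y* = 26.1818.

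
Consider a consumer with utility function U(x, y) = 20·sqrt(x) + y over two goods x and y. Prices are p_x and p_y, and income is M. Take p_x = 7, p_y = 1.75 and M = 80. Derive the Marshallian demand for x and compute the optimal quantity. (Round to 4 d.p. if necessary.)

Set MRS = p_x/p_y: 10·x^(−1/2) = p_x/p_y.
Thus x* = (10·p_y/p_x)² — independent of M — with the rest of income spent on y.
Plugging in: x* = (10·1.75/7)² = 6.25.

x* = 6.25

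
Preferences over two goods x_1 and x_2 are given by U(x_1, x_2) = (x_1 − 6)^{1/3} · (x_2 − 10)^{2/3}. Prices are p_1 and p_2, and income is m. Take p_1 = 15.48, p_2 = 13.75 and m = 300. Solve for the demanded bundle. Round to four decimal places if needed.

x_1* = 7.4991, x_2* = 13.3755

Let x_1' = x_1−6, x_2' = x_2−10. MRS = (1/2)·x_2'/x_1' = p_1/p_2.
After buying the subsistence bundle (6, 10), a share 1/3 of the remaining income goes to x_1: x_1* = 6 + 1/3·(m − 6p_1 − 10p_2)/p_1.
Discretionary income = 300 − 6·15.48 − 10·13.75 = 69.62; x_1* = 6 + 1/3·69.62/15.48 = 7.4991; x_2* = 10 + 2/3·69.62/13.75 = 13.3755.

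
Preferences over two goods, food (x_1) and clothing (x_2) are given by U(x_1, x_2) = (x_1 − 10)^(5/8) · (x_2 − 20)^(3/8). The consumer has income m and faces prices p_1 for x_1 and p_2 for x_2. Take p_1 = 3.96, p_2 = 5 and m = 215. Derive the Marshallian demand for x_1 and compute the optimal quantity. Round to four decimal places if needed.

Let x_1' = x_1−10, x_2' = x_2−20. MRS = (5/3)·x_2'/x_1' = p_1/p_2.
Substituting into the budget: x_1* = 10 + 0.625·(m − 10·p_1 − 20·p_2)/p_1, and x_2* = 20 + 0.375·(…)/p_2.
Discretionary income = 215 − 10·3.96 − 20·5 = 75.4; x_1* = 10 + 0.625·75.4/3.96 = 21.9003.

x_1* = 21.9003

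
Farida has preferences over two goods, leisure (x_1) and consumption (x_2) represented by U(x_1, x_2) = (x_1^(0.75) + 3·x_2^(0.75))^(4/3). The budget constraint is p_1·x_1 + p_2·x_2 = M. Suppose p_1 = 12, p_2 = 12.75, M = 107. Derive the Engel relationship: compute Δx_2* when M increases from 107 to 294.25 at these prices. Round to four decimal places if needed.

From the CES first-order condition, (1/3)·(x_2/x_1)^(0.25) = p_1/p_2.
Solve for the ratio: x_2/x_1 = [3·p_1/p_2]^(4).
With the ratio pinned down, the budget gives x_1* = M/(p_1 + p_2·(x_2/x_1)) and x_2* = (x_2/x_1)·x_1*.
Numerically x_2/x_1 = 63.55786, so x_1* = 107/(12 + 12.75·63.55786) = 0.1301 and x_2* = 63.55786·0.1301 = 8.2697.
At M' = 294.25: x_2* = 22.7417. Change: 22.7417 − 8.2697 = 14.472.

Δx_2* = 14.472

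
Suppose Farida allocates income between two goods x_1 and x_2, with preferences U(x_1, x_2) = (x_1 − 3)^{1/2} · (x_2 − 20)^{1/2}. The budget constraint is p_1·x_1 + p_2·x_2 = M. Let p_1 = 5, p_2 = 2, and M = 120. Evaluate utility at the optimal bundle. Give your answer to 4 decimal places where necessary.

MRS = (x_2−20)/(x_1−3). Tangency with p_1/p_2 gives x_2−20 = (p_1/p_2)·(x_1−3).
After buying the subsistence bundle (3, 20), a share 0.5 of the remaining income goes to x_1: x_1* = 3 + 0.5·(M − 3p_1 − 20p_2)/p_1.
Discretionary income = 120 − 3·5 − 20·2 = 65; x_1* = 3 + 0.5·65/5 = 9.5; x_2* = 20 + 0.5·65/2 = 36.25.
Utility at the optimum: U(9.5, 36.25) = 10.2774.

V = 10.2774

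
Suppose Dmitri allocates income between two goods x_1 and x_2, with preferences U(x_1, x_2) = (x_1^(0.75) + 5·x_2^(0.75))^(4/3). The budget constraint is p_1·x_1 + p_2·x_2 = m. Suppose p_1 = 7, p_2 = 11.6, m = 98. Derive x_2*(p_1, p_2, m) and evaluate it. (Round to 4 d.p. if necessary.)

MU_x_1 ∝ x_1^(-0.25), MU_x_2 ∝ 5·x_2^(-0.25), so MRS = (1/5)·(x_2/x_1)^(0.25) = p_1/p_2.
Hence x_2/x_1 = (5·p_1/p_2)^(1/(0.25)), i.e. raised to the 4 power.
With the ratio pinned down, the budget gives x_1* = m/(p_1 + p_2·(x_2/x_1)) and x_2* = (x_2/x_1)·x_1*.
Numerically x_2/x_1 = 82.878183, so x_1* = 98/(7 + 11.6·82.878183) = 0.1012 and x_2* = 82.878183·0.1012 = 8.3872.

x_2* = 8.3872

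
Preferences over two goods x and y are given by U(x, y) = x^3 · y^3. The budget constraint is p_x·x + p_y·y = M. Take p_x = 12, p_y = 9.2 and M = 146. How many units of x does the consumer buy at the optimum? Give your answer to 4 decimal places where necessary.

Tangency: MRS = y/x = p_x/p_y.
Rearranging, p_y·y = p_x·x. Substituting into the budget gives p_x·x·(1 + 1) = M.
Demand: x*(p_x,p_y,M) = 0.5·M/p_x and y* = 0.5·M/p_y.
At p_x=12, p_y=9.2, M=146: x* = 0.5·146/12 = 6.0833.

x* = 6.0833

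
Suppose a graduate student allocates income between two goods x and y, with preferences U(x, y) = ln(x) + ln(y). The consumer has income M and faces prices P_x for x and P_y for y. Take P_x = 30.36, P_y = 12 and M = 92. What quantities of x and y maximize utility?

x* = 1.5152, y* = 3.8333

The MRS is y/x. Set MRS = P_x/P_y.
So P_y·y = P_x·x; combined with the budget, a share 0.5 of income goes to x.
Demand: x*(P_x,P_y,M) = 0.5·M/P_x and y* = 0.5·M/P_y.
At P_x=30.36, P_y=12, M=92: x* = 0.5·92/30.36 = 1.5152, y* = 3.8333.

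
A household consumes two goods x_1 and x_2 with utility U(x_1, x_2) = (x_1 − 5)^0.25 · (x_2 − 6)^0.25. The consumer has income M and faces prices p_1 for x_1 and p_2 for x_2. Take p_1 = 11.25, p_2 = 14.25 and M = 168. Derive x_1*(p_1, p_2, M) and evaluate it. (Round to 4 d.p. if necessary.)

Substituting into the budget: x_1* = 5 + 0.5·(M − 5·p_1 − 6·p_2)/p_1, and x_2* = 6 + 0.5·(…)/p_2.
Discretionary income = 168 − 5·11.25 − 6·14.25 = 26.25; x_1* = 5 + 0.5·26.25/11.25 = 6.1667.

x_1* = 6.1667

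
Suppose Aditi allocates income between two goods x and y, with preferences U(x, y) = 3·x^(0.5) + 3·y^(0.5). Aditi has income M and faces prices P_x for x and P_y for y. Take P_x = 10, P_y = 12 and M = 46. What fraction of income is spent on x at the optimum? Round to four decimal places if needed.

share on x = 0.5455

MU_x ∝ 3·x^(-0.5), MU_y ∝ 3·y^(-0.5), so MRS = (y/x)^(0.5) = P_x/P_y.
Hence y/x = (P_x/P_y)^(1/(0.5)), i.e. raised to the 2 power.
With the ratio pinned down, the budget gives x* = M/(P_x + P_y·(y/x)) and y* = (y/x)·x*.
Numerically y/x = 0.694444, so x* = 46/(10 + 12·0.694444) = 2.5091 and y* = 0.694444·2.5091 = 1.7424.
Expenditure on x: 10·2.5091 = 25.0909; share = 0.5455.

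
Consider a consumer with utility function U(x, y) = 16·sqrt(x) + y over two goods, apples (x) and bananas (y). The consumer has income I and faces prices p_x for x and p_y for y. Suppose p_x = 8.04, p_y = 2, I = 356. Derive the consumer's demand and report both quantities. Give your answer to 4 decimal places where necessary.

Utility is quasi-linear in y; the FOC for x is 8/√x = p_x/p_y.
Solve: √x = 8·p_y/p_x, so x*(p_x,p_y) = (8·p_y/p_x)², and y* = (I − p_x·x*)/p_y.
Plugging in: x* = (8·2/8.04)² = 3.9603, y* = 162.0796.

x* = 3.9603, y* = 162.0796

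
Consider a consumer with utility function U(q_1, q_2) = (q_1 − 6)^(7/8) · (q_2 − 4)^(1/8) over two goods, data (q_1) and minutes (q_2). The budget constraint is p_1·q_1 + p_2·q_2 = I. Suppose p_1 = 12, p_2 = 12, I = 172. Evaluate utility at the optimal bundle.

After buying the subsistence bundle (6, 4), a share 0.875 of the remaining income goes to q_1: q_1* = 6 + 0.875·(I − 6p_1 − 4p_2)/p_1.
Discretionary income = 172 − 6·12 − 4·12 = 52; q_1* = 6 + 0.875·52/12 = 9.7917; q_2* = 4 + 0.125·52/12 = 4.5417.
Utility at the optimum: U(9.7917, 4.5417) = 2.973.

V = 2.973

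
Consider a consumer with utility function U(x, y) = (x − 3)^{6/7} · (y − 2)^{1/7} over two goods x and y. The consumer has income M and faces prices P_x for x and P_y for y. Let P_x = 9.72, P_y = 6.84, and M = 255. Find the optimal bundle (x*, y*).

x* = 21.709, y* = 6.4311

Let x' = x−3, y' = y−2. MRS = 6·y'/x' = P_x/P_y.
Substituting into the budget: x* = 3 + 6/7·(M − 3·P_x − 2·P_y)/P_x, and y* = 2 + 1/7·(…)/P_y.
Discretionary income = 255 − 3·9.72 − 2·6.84 = 212.16; x* = 3 + 6/7·212.16/9.72 = 21.709; y* = 2 + 1/7·212.16/6.84 = 6.4311.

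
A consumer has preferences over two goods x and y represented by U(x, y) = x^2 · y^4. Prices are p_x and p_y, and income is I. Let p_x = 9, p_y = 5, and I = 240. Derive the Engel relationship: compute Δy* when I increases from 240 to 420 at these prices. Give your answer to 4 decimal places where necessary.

Δy* = 24

Demand: x*(p_x,p_y,I) = 1/3·I/p_x and y* = 2/3·I/p_y.
At p_x=9, p_y=5, I=240: y* = 2/3·240/5 = 32.
At I' = 420: y* = 56. Change: 56 − 32 = 24.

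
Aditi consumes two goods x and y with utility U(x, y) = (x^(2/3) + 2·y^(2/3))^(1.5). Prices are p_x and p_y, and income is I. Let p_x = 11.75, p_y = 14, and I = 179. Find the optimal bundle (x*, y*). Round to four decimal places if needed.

x* = 2.2959, y* = 10.8588

MRS = MU_x/MU_y = (1/2)·(y/x)^(1/3). Set equal to p_x/p_y.
Solve for the ratio: y/x = [2·p_x/p_y]^(3).
Substitute y = (y/x)·x into the budget: x* = I/(p_x + p_y·(y/x)).
Numerically y/x = 4.729546, so x* = 179/(11.75 + 14·4.729546) = 2.2959 and y* = 4.729546·2.2959 = 10.8588.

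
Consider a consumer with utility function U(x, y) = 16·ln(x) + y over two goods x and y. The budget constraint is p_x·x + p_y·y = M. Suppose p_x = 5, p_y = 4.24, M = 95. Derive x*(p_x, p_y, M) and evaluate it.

Set MRS = p_x/p_y: (16/x)/1 = p_x/p_y.
So x*(p_x,p_y) = 16·p_y/p_x, independent of income; and y* = (M − 16·p_y)/p_y.
At the given prices: x* = 16·4.24/5 = 13.568.

x* = 13.568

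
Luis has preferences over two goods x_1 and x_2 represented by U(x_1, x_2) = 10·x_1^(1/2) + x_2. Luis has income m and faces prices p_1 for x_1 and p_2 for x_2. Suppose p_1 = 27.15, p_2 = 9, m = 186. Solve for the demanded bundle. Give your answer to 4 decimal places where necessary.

Utility is quasi-linear in x_2; the FOC for x_1 is 5/√x_1 = p_1/p_2.
Solve: √x_1 = 5·p_2/p_1, so x_1*(p_1,p_2) = (5·p_2/p_1)², and x_2* = (m − p_1·x_1*)/p_2.
Plugging in: x_1* = (5·9/27.15)² = 2.7472, x_2* = 12.3794.

x_1* = 2.7472, x_2* = 12.3794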